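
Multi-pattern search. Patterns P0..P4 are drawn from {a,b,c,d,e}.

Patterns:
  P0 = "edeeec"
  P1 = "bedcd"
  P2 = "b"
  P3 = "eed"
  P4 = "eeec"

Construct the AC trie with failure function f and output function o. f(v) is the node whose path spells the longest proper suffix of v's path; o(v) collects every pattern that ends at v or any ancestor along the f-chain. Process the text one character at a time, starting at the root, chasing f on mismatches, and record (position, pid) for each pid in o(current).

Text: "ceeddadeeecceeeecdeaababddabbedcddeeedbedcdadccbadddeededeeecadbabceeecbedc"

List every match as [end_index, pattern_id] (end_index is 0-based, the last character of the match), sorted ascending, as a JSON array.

Build automaton:
Trie (insert patterns):
  0='ε' goto b→7 e→1
  1='e' goto d→2 e→12
  2='ed' goto e→3
  3='ede' goto e→4
  4='edee' goto e→5
  5='edeee' goto c→6
  6='edeeec' goto ·  ←P0
  7='b' goto e→8  ←P2
  8='be' goto d→9
  9='bed' goto c→10
  10='bedc' goto d→11
  11='bedcd' goto ·  ←P1
  12='ee' goto d→13 e→14
  13='eed' goto ·  ←P3
  14='eee' goto c→15
  15='eeec' goto ·  ←P4

BFS fail/out derivation:
  fail(1) 'e': from fail(0)=0 chase 'e': 0 ⇒ 0;  out=∅∪out(0)=∅
  fail(7) 'b': from fail(0)=0 chase 'b': 0 ⇒ 0;  out={2}∪out(0)={2}
  fail(2) 'ed': from fail(1)=0 chase 'd': 0 ⇒ 0;  out=∅∪out(0)=∅
  fail(8) 'be': from fail(7)=0 chase 'e': 0 ⇒ 1;  out=∅∪out(1)=∅
  fail(12) 'ee': from fail(1)=0 chase 'e': 0 ⇒ 1;  out=∅∪out(1)=∅
  fail(3) 'ede': from fail(2)=0 chase 'e': 0 ⇒ 1;  out=∅∪out(1)=∅
  fail(9) 'bed': from fail(8)=1 chase 'd': 1 ⇒ 2;  out=∅∪out(2)=∅
  fail(13) 'eed': from fail(12)=1 chase 'd': 1 ⇒ 2;  out={3}∪out(2)={3}
  fail(14) 'eee': from fail(12)=1 chase 'e': 1 ⇒ 12;  out=∅∪out(12)=∅
  fail(4) 'edee': from fail(3)=1 chase 'e': 1 ⇒ 12;  out=∅∪out(12)=∅
  fail(10) 'bedc': from fail(9)=2 chase 'c': 2→0 ⇒ 0;  out=∅∪out(0)=∅
  fail(15) 'eeec': from fail(14)=12 chase 'c': 12→1→0 ⇒ 0;  out={4}∪out(0)={4}
  fail(5) 'edeee': from fail(4)=12 chase 'e': 12 ⇒ 14;  out=∅∪out(14)=∅
  fail(11) 'bedcd': from fail(10)=0 chase 'd': 0 ⇒ 0;  out={1}∪out(0)={1}
  fail(6) 'edeeec': from fail(5)=14 chase 'c': 14 ⇒ 15;  out={0}∪out(15)={0,4}

Run:
pos 0 'c': at 0
pos 1 'e': at 1
pos 2 'e': at 12
pos 3 'd': at 13  → match P3@[1:3]
pos 4 'd': at 0 (via fail)
pos 5 'a': at 0
pos 6 'd': at 0
pos 7 'e': at 1
pos 8 'e': at 12
pos 9 'e': at 14
pos 10 'c': at 15  → match P4@[7:10]
pos 11 'c': at 0 (via fail)
pos 12 'e': at 1
pos 13 'e': at 12
pos 14 'e': at 14
pos 15 'e': at 14 (via fail)
pos 16 'c': at 15  → match P4@[13:16]
pos 17 'd': at 0 (via fail)
pos 18 'e': at 1
pos 19 'a': at 0 (via fail)
pos 20 'a': at 0
pos 21 'b': at 7  → match P2@[21:21]
pos 22 'a': at 0 (via fail)
pos 23 'b': at 7  → match P2@[23:23]
pos 24 'd': at 0 (via fail)
pos 25 'd': at 0
pos 26 'a': at 0
pos 27 'b': at 7  → match P2@[27:27]
pos 28 'b': at 7 (via fail)  → match P2@[28:28]
pos 29 'e': at 8
pos 30 'd': at 9
pos 31 'c': at 10
pos 32 'd': at 11  → match P1@[28:32]
pos 33 'd': at 0 (via fail)
pos 34 'e': at 1
pos 35 'e': at 12
pos 36 'e': at 14
pos 37 'd': at 13 (via fail)  → match P3@[35:37]
pos 38 'b': at 7 (via fail)  → match P2@[38:38]
pos 39 'e': at 8
pos 40 'd': at 9
pos 41 'c': at 10
pos 42 'd': at 11  → match P1@[38:42]
pos 43 'a': at 0 (via fail)
pos 44 'd': at 0
pos 45 'c': at 0
pos 46 'c': at 0
pos 47 'b': at 7  → match P2@[47:47]
pos 48 'a': at 0 (via fail)
pos 49 'd': at 0
pos 50 'd': at 0
pos 51 'd': at 0
pos 52 'e': at 1
pos 53 'e': at 12
pos 54 'd': at 13  → match P3@[52:54]
pos 55 'e': at 3 (via fail)
pos 56 'd': at 2 (via fail)
pos 57 'e': at 3
pos 58 'e': at 4
pos 59 'e': at 5
pos 60 'c': at 6  → match P0@[55:60],P4@[57:60]
pos 61 'a': at 0 (via fail)
pos 62 'd': at 0
pos 63 'b': at 7  → match P2@[63:63]
pos 64 'a': at 0 (via fail)
pos 65 'b': at 7  → match P2@[65:65]
pos 66 'c': at 0 (via fail)
pos 67 'e': at 1
pos 68 'e': at 12
pos 69 'e': at 14
pos 70 'c': at 15  → match P4@[67:70]
pos 71 'b': at 7 (via fail)  → match P2@[71:71]
pos 72 'e': at 8
pos 73 'd': at 9
pos 74 'c': at 10

Result: [[3,3],[10,4],[16,4],[21,2],[23,2],[27,2],[28,2],[32,1],[37,3],[38,2],[42,1],[47,2],[54,3],[60,0],[60,4],[63,2],[65,2],[70,4],[71,2]]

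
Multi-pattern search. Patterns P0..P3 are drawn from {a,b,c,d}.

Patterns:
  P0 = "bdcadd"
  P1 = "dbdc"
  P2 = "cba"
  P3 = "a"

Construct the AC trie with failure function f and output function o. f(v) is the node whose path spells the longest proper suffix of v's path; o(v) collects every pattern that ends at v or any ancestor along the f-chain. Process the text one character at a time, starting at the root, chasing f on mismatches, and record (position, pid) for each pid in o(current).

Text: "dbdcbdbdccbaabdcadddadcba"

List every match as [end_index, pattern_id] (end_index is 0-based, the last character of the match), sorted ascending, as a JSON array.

Build:
Trie (insert patterns):
  n0 'ε': a→14 b→1 c→11 d→7
  n1 'b': d→2
  n2 'bd': c→3
  n3 'bdc': a→4
  n4 'bdca': d→5
  n5 'bdcad': d→6
  n6 'bdcadd': ·  ←P0
  n7 'd': b→8
  n8 'db': d→9
  n9 'dbd': c→10
  n10 'dbdc': ·  ←P1
  n11 'c': b→12
  n12 'cb': a→13
  n13 'cba': ·  ←P2
  n14 'a': ·  ←P3

Failure links (BFS by depth):
  fail(1) 'b': from fail(0)=0 chase 'b': 0 ⇒ 0;  out=∅∪out(0)=∅
  fail(7) 'd': from fail(0)=0 chase 'd': 0 ⇒ 0;  out=∅∪out(0)=∅
  fail(11) 'c': from fail(0)=0 chase 'c': 0 ⇒ 0;  out=∅∪out(0)=∅
  fail(14) 'a': from fail(0)=0 chase 'a': 0 ⇒ 0;  out={3}∪out(0)={3}
  fail(2) 'bd': from fail(1)=0 chase 'd': 0 ⇒ 7;  out=∅∪out(7)=∅
  fail(8) 'db': from fail(7)=0 chase 'b': 0 ⇒ 1;  out=∅∪out(1)=∅
  fail(12) 'cb': from fail(11)=0 chase 'b': 0 ⇒ 1;  out=∅∪out(1)=∅
  fail(3) 'bdc': from fail(2)=7 chase 'c': 7→0 ⇒ 11;  out=∅∪out(11)=∅
  fail(9) 'dbd': from fail(8)=1 chase 'd': 1 ⇒ 2;  out=∅∪out(2)=∅
  fail(13) 'cba': from fail(12)=1 chase 'a': 1→0 ⇒ 14;  out={2}∪out(14)={2,3}
  fail(4) 'bdca': from fail(3)=11 chase 'a': 11→0 ⇒ 14;  out=∅∪out(14)={3}
  fail(10) 'dbdc': from fail(9)=2 chase 'c': 2 ⇒ 3;  out={1}∪out(3)={1}
  fail(5) 'bdcad': from fail(4)=14 chase 'd': 14→0 ⇒ 7;  out=∅∪out(7)=∅
  fail(6) 'bdcadd': from fail(5)=7 chase 'd': 7→0 ⇒ 7;  out={0}∪out(7)={0}

Text stream:
[0] read 'd'  n0⇒n7
[1] read 'b'  n7⇒n8
[2] read 'd'  n8⇒n9
[3] read 'c'  n9⇒n10  ** P1@[0:3]
[4] read 'b'  n10⇒n12 (via fail)
[5] read 'd'  n12⇒n2 (via fail)
[6] read 'b'  n2⇒n8 (via fail)
[7] read 'd'  n8⇒n9
[8] read 'c'  n9⇒n10  ** P1@[5:8]
[9] read 'c'  n10⇒n11 (via fail)
[10] read 'b'  n11⇒n12
[11] read 'a'  n12⇒n13  ** P2@[9:11],P3@[11:11]
[12] read 'a'  n13⇒n14 (via fail)  ** P3@[12:12]
[13] read 'b'  n14⇒n1 (via fail)
[14] read 'd'  n1⇒n2
[15] read 'c'  n2⇒n3
[16] read 'a'  n3⇒n4  ** P3@[16:16]
[17] read 'd'  n4⇒n5
[18] read 'd'  n5⇒n6  ** P0@[13:18]
[19] read 'd'  n6⇒n7 (via fail)
[20] read 'a'  n7⇒n14 (via fail)  ** P3@[20:20]
[21] read 'd'  n14⇒n7 (via fail)
[22] read 'c'  n7⇒n11 (via fail)
[23] read 'b'  n11⇒n12
[24] read 'a'  n12⇒n13  ** P2@[22:24],P3@[24:24]

All matches (sorted): [[3,1],[8,1],[11,2],[11,3],[12,3],[16,3],[18,0],[20,3],[24,2],[24,3]]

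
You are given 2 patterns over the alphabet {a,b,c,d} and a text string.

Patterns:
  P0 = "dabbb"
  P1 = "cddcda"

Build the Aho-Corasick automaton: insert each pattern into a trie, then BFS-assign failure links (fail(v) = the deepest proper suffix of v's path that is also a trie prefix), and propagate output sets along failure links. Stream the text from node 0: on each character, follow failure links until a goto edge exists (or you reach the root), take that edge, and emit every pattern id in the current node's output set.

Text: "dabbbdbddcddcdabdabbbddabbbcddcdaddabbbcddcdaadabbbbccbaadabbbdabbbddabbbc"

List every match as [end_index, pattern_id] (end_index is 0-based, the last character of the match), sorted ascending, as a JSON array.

Build automaton:
Trie (insert patterns):
  n0 'ε': c→6 d→1
  n1 'd': a→2
  n2 'da': b→3
  n3 'dab': b→4
  n4 'dabb': b→5
  n5 'dabbb': ·  [P0 ends]
  n6 'c': d→7
  n7 'cd': d→8
  n8 'cdd': c→9
  n9 'cddc': d→10
  n10 'cddcd': a→11
  n11 'cddcda': ·  [P1 ends]

BFS fail/out derivation:
  n1('d'): parent n0 fail=0; on 'd' 0 → fail=0;  out ∅∪∅=∅
  n6('c'): parent n0 fail=0; on 'c' 0 → fail=0;  out ∅∪∅=∅
  n2('da'): parent n1 fail=0; on 'a' 0 → fail=0;  out ∅∪∅=∅
  n7('cd'): parent n6 fail=0; on 'd' 0 → fail=1;  out ∅∪∅=∅
  n3('dab'): parent n2 fail=0; on 'b' 0 → fail=0;  out ∅∪∅=∅
  n8('cdd'): parent n7 fail=1; on 'd' 1→0 → fail=1;  out ∅∪∅=∅
  n4('dabb'): parent n3 fail=0; on 'b' 0 → fail=0;  out ∅∪∅=∅
  n9('cddc'): parent n8 fail=1; on 'c' 1→0 → fail=6;  out ∅∪∅=∅
  n5('dabbb'): parent n4 fail=0; on 'b' 0 → fail=0;  out {0}∪∅={0}
  n10('cddcd'): parent n9 fail=6; on 'd' 6 → fail=7;  out ∅∪∅=∅
  n11('cddcda'): parent n10 fail=7; on 'a' 7→1 → fail=2;  out {1}∪∅={1}

Scan:
[0] read 'd'  n0⇒n1
[1] read 'a'  n1⇒n2
[2] read 'b'  n2⇒n3
[3] read 'b'  n3⇒n4
[4] read 'b'  n4⇒n5  → match P0@[0:4]
[5] read 'd'  n5⇒n1 (via fail)
[6] read 'b'  n1⇒n0 (via fail)
[7] read 'd'  n0⇒n1
[8] read 'd'  n1⇒n1 (via fail)
[9] read 'c'  n1⇒n6 (via fail)
[10] read 'd'  n6⇒n7
[11] read 'd'  n7⇒n8
[12] read 'c'  n8⇒n9
[13] read 'd'  n9⇒n10
[14] read 'a'  n10⇒n11  → match P1@[9:14]
[15] read 'b'  n11⇒n3 (via fail)
[16] read 'd'  n3⇒n1 (via fail)
[17] read 'a'  n1⇒n2
[18] read 'b'  n2⇒n3
[19] read 'b'  n3⇒n4
[20] read 'b'  n4⇒n5  → match P0@[16:20]
[21] read 'd'  n5⇒n1 (via fail)
[22] read 'd'  n1⇒n1 (via fail)
[23] read 'a'  n1⇒n2
[24] read 'b'  n2⇒n3
[25] read 'b'  n3⇒n4
[26] read 'b'  n4⇒n5  → match P0@[22:26]
[27] read 'c'  n5⇒n6 (via fail)
[28] read 'd'  n6⇒n7
[29] read 'd'  n7⇒n8
[30] read 'c'  n8⇒n9
[31] read 'd'  n9⇒n10
[32] read 'a'  n10⇒n11  → match P1@[27:32]
[33] read 'd'  n11⇒n1 (via fail)
[34] read 'd'  n1⇒n1 (via fail)
[35] read 'a'  n1⇒n2
[36] read 'b'  n2⇒n3
[37] read 'b'  n3⇒n4
[38] read 'b'  n4⇒n5  → match P0@[34:38]
[39] read 'c'  n5⇒n6 (via fail)
[40] read 'd'  n6⇒n7
[41] read 'd'  n7⇒n8
[42] read 'c'  n8⇒n9
[43] read 'd'  n9⇒n10
[44] read 'a'  n10⇒n11  → match P1@[39:44]
[45] read 'a'  n11⇒n0 (via fail)
[46] read 'd'  n0⇒n1
[47] read 'a'  n1⇒n2
[48] read 'b'  n2⇒n3
[49] read 'b'  n3⇒n4
[50] read 'b'  n4⇒n5  → match P0@[46:50]
[51] read 'b'  n5⇒n0 (via fail)
[52] read 'c'  n0⇒n6
[53] read 'c'  n6⇒n6 (via fail)
[54] read 'b'  n6⇒n0 (via fail)
[55] read 'a'  n0⇒n0
[56] read 'a'  n0⇒n0
[57] read 'd'  n0⇒n1
[58] read 'a'  n1⇒n2
[59] read 'b'  n2⇒n3
[60] read 'b'  n3⇒n4
[61] read 'b'  n4⇒n5  → match P0@[57:61]
[62] read 'd'  n5⇒n1 (via fail)
[63] read 'a'  n1⇒n2
[64] read 'b'  n2⇒n3
[65] read 'b'  n3⇒n4
[66] read 'b'  n4⇒n5  → match P0@[62:66]
[67] read 'd'  n5⇒n1 (via fail)
[68] read 'd'  n1⇒n1 (via fail)
[69] read 'a'  n1⇒n2
[70] read 'b'  n2⇒n3
[71] read 'b'  n3⇒n4
[72] read 'b'  n4⇒n5  → match P0@[68:72]
[73] read 'c'  n5⇒n6 (via fail)

All matches (sorted): [[4,0],[14,1],[20,0],[26,0],[32,1],[38,0],[44,1],[50,0],[61,0],[66,0],[72,0]]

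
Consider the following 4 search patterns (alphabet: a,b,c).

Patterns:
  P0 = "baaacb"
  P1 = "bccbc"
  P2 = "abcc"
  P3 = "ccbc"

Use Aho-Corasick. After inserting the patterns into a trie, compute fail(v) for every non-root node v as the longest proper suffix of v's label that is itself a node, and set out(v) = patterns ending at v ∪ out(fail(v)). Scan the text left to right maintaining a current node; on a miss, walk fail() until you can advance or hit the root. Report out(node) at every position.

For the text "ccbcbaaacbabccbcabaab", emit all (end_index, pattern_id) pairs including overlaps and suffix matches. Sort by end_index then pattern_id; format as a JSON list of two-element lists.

Construct AC machine:
Trie (insert patterns):
  0='ε' goto a→11 b→1 c→15
  1='b' goto a→2 c→7
  2='ba' goto a→3
  3='baa' goto a→4
  4='baaa' goto c→5
  5='baaac' goto b→6
  6='baaacb' goto ·  [P0 ends]
  7='bc' goto c→8
  8='bcc' goto b→9
  9='bccb' goto c→10
  10='bccbc' goto ·  [P1 ends]
  11='a' goto b→12
  12='ab' goto c→13
  13='abc' goto c→14
  14='abcc' goto ·  [P2 ends]
  15='c' goto c→16
  16='cc' goto b→17
  17='ccb' goto c→18
  18='ccbc' goto ·  [P3 ends]

Failure links (BFS by depth):
  n1('b'): parent n0 fail=0; on 'b' 0 → fail=0;  out ∅∪∅=∅
  n11('a'): parent n0 fail=0; on 'a' 0 → fail=0;  out ∅∪∅=∅
  n15('c'): parent n0 fail=0; on 'c' 0 → fail=0;  out ∅∪∅=∅
  n2('ba'): parent n1 fail=0; on 'a' 0 → fail=11;  out ∅∪∅=∅
  n7('bc'): parent n1 fail=0; on 'c' 0 → fail=15;  out ∅∪∅=∅
  n12('ab'): parent n11 fail=0; on 'b' 0 → fail=1;  out ∅∪∅=∅
  n16('cc'): parent n15 fail=0; on 'c' 0 → fail=15;  out ∅∪∅=∅
  n3('baa'): parent n2 fail=11; on 'a' 11→0 → fail=11;  out ∅∪∅=∅
  n8('bcc'): parent n7 fail=15; on 'c' 15 → fail=16;  out ∅∪∅=∅
  n13('abc'): parent n12 fail=1; on 'c' 1 → fail=7;  out ∅∪∅=∅
  n17('ccb'): parent n16 fail=15; on 'b' 15→0 → fail=1;  out ∅∪∅=∅
  n4('baaa'): parent n3 fail=11; on 'a' 11→0 → fail=11;  out ∅∪∅=∅
  n9('bccb'): parent n8 fail=16; on 'b' 16 → fail=17;  out ∅∪∅=∅
  n14('abcc'): parent n13 fail=7; on 'c' 7 → fail=8;  out {2}∪∅={2}
  n18('ccbc'): parent n17 fail=1; on 'c' 1 → fail=7;  out {3}∪∅={3}
  n5('baaac'): parent n4 fail=11; on 'c' 11→0 → fail=15;  out ∅∪∅=∅
  n10('bccbc'): parent n9 fail=17; on 'c' 17 → fail=18;  out {1}∪{3}={1,3}
  n6('baaacb'): parent n5 fail=15; on 'b' 15→0 → fail=1;  out {0}∪∅={0}

Text stream:
i=0 'c': node 0→15
i=1 'c': node 15→16
i=2 'b': node 16→17
i=3 'c': node 17→18  emit P3@[0:3]
i=4 'b': node 18→1 (via fail)
i=5 'a': node 1→2
i=6 'a': node 2→3
i=7 'a': node 3→4
i=8 'c': node 4→5
i=9 'b': node 5→6  emit P0@[4:9]
i=10 'a': node 6→2 (via fail)
i=11 'b': node 2→12 (via fail)
i=12 'c': node 12→13
i=13 'c': node 13→14  emit P2@[10:13]
i=14 'b': node 14→9 (via fail)
i=15 'c': node 9→10  emit P1@[11:15],P3@[12:15]
i=16 'a': node 10→11 (via fail)
i=17 'b': node 11→12
i=18 'a': node 12→2 (via fail)
i=19 'a': node 2→3
i=20 'b': node 3→12 (via fail)

All matches (sorted): [[3,3],[9,0],[13,2],[15,1],[15,3]]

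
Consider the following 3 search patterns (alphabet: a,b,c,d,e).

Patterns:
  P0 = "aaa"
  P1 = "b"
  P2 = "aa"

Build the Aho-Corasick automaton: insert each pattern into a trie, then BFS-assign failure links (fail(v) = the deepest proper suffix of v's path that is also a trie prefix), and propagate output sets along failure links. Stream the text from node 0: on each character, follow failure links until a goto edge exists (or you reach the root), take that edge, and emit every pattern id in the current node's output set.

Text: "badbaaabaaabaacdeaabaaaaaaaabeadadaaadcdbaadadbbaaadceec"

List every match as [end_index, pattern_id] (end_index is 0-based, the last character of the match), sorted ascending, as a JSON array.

Construct AC machine:
Trie nodes:
  n0 'ε': a→1 b→4
  n1 'a': a→2
  n2 'aa': a→3  ←P2
  n3 'aaa': ·  ←P0
  n4 'b': ·  ←P1

Failure links (BFS by depth):
  n1('a'): parent n0 fail=0; on 'a' 0 → fail=0;  out ∅∪∅=∅
  n4('b'): parent n0 fail=0; on 'b' 0 → fail=0;  out {1}∪∅={1}
  n2('aa'): parent n1 fail=0; on 'a' 0 → fail=1;  out {2}∪∅={2}
  n3('aaa'): parent n2 fail=1; on 'a' 1 → fail=2;  out {0}∪{2}={0,2}

Text stream:
i=0 'b': node 0→4  → match P1@[0:0]
i=1 'a': node 4→1 (fail-walked)
i=2 'd': node 1→0 (fail-walked)
i=3 'b': node 0→4  → match P1@[3:3]
i=4 'a': node 4→1 (fail-walked)
i=5 'a': node 1→2  → match P2@[4:5]
i=6 'a': node 2→3  → match P0@[4:6],P2@[5:6]
i=7 'b': node 3→4 (fail-walked)  → match P1@[7:7]
i=8 'a': node 4→1 (fail-walked)
i=9 'a': node 1→2  → match P2@[8:9]
i=10 'a': node 2→3  → match P0@[8:10],P2@[9:10]
i=11 'b': node 3→4 (fail-walked)  → match P1@[11:11]
i=12 'a': node 4→1 (fail-walked)
i=13 'a': node 1→2  → match P2@[12:13]
i=14 'c': node 2→0 (fail-walked)
i=15 'd': node 0→0
i=16 'e': node 0→0
i=17 'a': node 0→1
i=18 'a': node 1→2  → match P2@[17:18]
i=19 'b': node 2→4 (fail-walked)  → match P1@[19:19]
i=20 'a': node 4→1 (fail-walked)
i=21 'a': node 1→2  → match P2@[20:21]
i=22 'a': node 2→3  → match P0@[20:22],P2@[21:22]
i=23 'a': node 3→3 (fail-walked)  → match P0@[21:23],P2@[22:23]
i=24 'a': node 3→3 (fail-walked)  → match P0@[22:24],P2@[23:24]
i=25 'a': node 3→3 (fail-walked)  → match P0@[23:25],P2@[24:25]
i=26 'a': node 3→3 (fail-walked)  → match P0@[24:26],P2@[25:26]
i=27 'a': node 3→3 (fail-walked)  → match P0@[25:27],P2@[26:27]
i=28 'b': node 3→4 (fail-walked)  → match P1@[28:28]
i=29 'e': node 4→0 (fail-walked)
i=30 'a': node 0→1
i=31 'd': node 1→0 (fail-walked)
i=32 'a': node 0→1
i=33 'd': node 1→0 (fail-walked)
i=34 'a': node 0→1
i=35 'a': node 1→2  → match P2@[34:35]
i=36 'a': node 2→3  → match P0@[34:36],P2@[35:36]
i=37 'd': node 3→0 (fail-walked)
i=38 'c': node 0→0
i=39 'd': node 0→0
i=40 'b': node 0→4  → match P1@[40:40]
i=41 'a': node 4→1 (fail-walked)
i=42 'a': node 1→2  → match P2@[41:42]
i=43 'd': node 2→0 (fail-walked)
i=44 'a': node 0→1
i=45 'd': node 1→0 (fail-walked)
i=46 'b': node 0→4  → match P1@[46:46]
i=47 'b': node 4→4 (fail-walked)  → match P1@[47:47]
i=48 'a': node 4→1 (fail-walked)
i=49 'a': node 1→2  → match P2@[48:49]
i=50 'a': node 2→3  → match P0@[48:50],P2@[49:50]
i=51 'd': node 3→0 (fail-walked)
i=52 'c': node 0→0
i=53 'e': node 0→0
i=54 'e': node 0→0
i=55 'c': node 0→0

Result: [[0,1],[3,1],[5,2],[6,0],[6,2],[7,1],[9,2],[10,0],[10,2],[11,1],[13,2],[18,2],[19,1],[21,2],[22,0],[22,2],[23,0],[23,2],[24,0],[24,2],[25,0],[25,2],[26,0],[26,2],[27,0],[27,2],[28,1],[35,2],[36,0],[36,2],[40,1],[42,2],[46,1],[47,1],[49,2],[50,0],[50,2]]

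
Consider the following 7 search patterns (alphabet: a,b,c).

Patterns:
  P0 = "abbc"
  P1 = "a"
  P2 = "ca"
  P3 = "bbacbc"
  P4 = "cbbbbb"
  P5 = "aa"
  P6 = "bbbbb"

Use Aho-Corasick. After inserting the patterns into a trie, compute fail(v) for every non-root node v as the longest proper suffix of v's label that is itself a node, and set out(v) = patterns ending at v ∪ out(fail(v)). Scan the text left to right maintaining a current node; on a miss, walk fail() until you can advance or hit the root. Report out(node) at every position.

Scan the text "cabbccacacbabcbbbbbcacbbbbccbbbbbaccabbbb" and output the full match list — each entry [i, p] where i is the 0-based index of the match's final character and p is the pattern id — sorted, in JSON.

Build:
Trie (insert patterns):
  n0 'ε': a→1 b→7 c→5
  n1 'a': a→18 b→2  ←P1
  n2 'ab': b→3
  n3 'abb': c→4
  n4 'abbc': ·  ←P0
  n5 'c': a→6 b→13
  n6 'ca': ·  ←P2
  n7 'b': b→8
  n8 'bb': a→9 b→19
  n9 'bba': c→10
  n10 'bbac': b→11
  n11 'bbacb': c→12
  n12 'bbacbc': ·  ←P3
  n13 'cb': b→14
  n14 'cbb': b→15
  n15 'cbbb': b→16
  n16 'cbbbb': b→17
  n17 'cbbbbb': ·  ←P4
  n18 'aa': ·  ←P5
  n19 'bbb': b→20
  n20 'bbbb': b→21
  n21 'bbbbb': ·  ←P6

BFS fail/out derivation:
  fail(1) 'a': from fail(0)=0 chase 'a': 0 ⇒ 0;  out={1}∪out(0)={1}
  fail(5) 'c': from fail(0)=0 chase 'c': 0 ⇒ 0;  out=∅∪out(0)=∅
  fail(7) 'b': from fail(0)=0 chase 'b': 0 ⇒ 0;  out=∅∪out(0)=∅
  fail(2) 'ab': from fail(1)=0 chase 'b': 0 ⇒ 7;  out=∅∪out(7)=∅
  fail(6) 'ca': from fail(5)=0 chase 'a': 0 ⇒ 1;  out={2}∪out(1)={1,2}
  fail(8) 'bb': from fail(7)=0 chase 'b': 0 ⇒ 7;  out=∅∪out(7)=∅
  fail(13) 'cb': from fail(5)=0 chase 'b': 0 ⇒ 7;  out=∅∪out(7)=∅
  fail(18) 'aa': from fail(1)=0 chase 'a': 0 ⇒ 1;  out={5}∪out(1)={1,5}
  fail(3) 'abb': from fail(2)=7 chase 'b': 7 ⇒ 8;  out=∅∪out(8)=∅
  fail(9) 'bba': from fail(8)=7 chase 'a': 7→0 ⇒ 1;  out=∅∪out(1)={1}
  fail(14) 'cbb': from fail(13)=7 chase 'b': 7 ⇒ 8;  out=∅∪out(8)=∅
  fail(19) 'bbb': from fail(8)=7 chase 'b': 7 ⇒ 8;  out=∅∪out(8)=∅
  fail(4) 'abbc': from fail(3)=8 chase 'c': 8→7→0 ⇒ 5;  out={0}∪out(5)={0}
  fail(10) 'bbac': from fail(9)=1 chase 'c': 1→0 ⇒ 5;  out=∅∪out(5)=∅
  fail(15) 'cbbb': from fail(14)=8 chase 'b': 8 ⇒ 19;  out=∅∪out(19)=∅
  fail(20) 'bbbb': from fail(19)=8 chase 'b': 8 ⇒ 19;  out=∅∪out(19)=∅
  fail(11) 'bbacb': from fail(10)=5 chase 'b': 5 ⇒ 13;  out=∅∪out(13)=∅
  fail(16) 'cbbbb': from fail(15)=19 chase 'b': 19 ⇒ 20;  out=∅∪out(20)=∅
  fail(21) 'bbbbb': from fail(20)=19 chase 'b': 19 ⇒ 20;  out={6}∪out(20)={6}
  fail(12) 'bbacbc': from fail(11)=13 chase 'c': 13→7→0 ⇒ 5;  out={3}∪out(5)={3}
  fail(17) 'cbbbbb': from fail(16)=20 chase 'b': 20 ⇒ 21;  out={4}∪out(21)={4,6}

Run:
i=0 'c': node 0→5
i=1 'a': node 5→6  emit P1@[1:1],P2@[0:1]
i=2 'b': node 6→2 (fail-walked)
i=3 'b': node 2→3
i=4 'c': node 3→4  emit P0@[1:4]
i=5 'c': node 4→5 (fail-walked)
i=6 'a': node 5→6  emit P1@[6:6],P2@[5:6]
i=7 'c': node 6→5 (fail-walked)
i=8 'a': node 5→6  emit P1@[8:8],P2@[7:8]
i=9 'c': node 6→5 (fail-walked)
i=10 'b': node 5→13
i=11 'a': node 13→1 (fail-walked)  emit P1@[11:11]
i=12 'b': node 1→2
i=13 'c': node 2→5 (fail-walked)
i=14 'b': node 5→13
i=15 'b': node 13→14
i=16 'b': node 14→15
i=17 'b': node 15→16
i=18 'b': node 16→17  emit P4@[13:18],P6@[14:18]
i=19 'c': node 17→5 (fail-walked)
i=20 'a': node 5→6  emit P1@[20:20],P2@[19:20]
i=21 'c': node 6→5 (fail-walked)
i=22 'b': node 5→13
i=23 'b': node 13→14
i=24 'b': node 14→15
i=25 'b': node 15→16
i=26 'c': node 16→5 (fail-walked)
i=27 'c': node 5→5 (fail-walked)
i=28 'b': node 5→13
i=29 'b': node 13→14
i=30 'b': node 14→15
i=31 'b': node 15→16
i=32 'b': node 16→17  emit P4@[27:32],P6@[28:32]
i=33 'a': node 17→9 (fail-walked)  emit P1@[33:33]
i=34 'c': node 9→10
i=35 'c': node 10→5 (fail-walked)
i=36 'a': node 5→6  emit P1@[36:36],P2@[35:36]
i=37 'b': node 6→2 (fail-walked)
i=38 'b': node 2→3
i=39 'b': node 3→19 (fail-walked)
i=40 'b': node 19→20

All matches (sorted): [[1,1],[1,2],[4,0],[6,1],[6,2],[8,1],[8,2],[11,1],[18,4],[18,6],[20,1],[20,2],[32,4],[32,6],[33,1],[36,1],[36,2]]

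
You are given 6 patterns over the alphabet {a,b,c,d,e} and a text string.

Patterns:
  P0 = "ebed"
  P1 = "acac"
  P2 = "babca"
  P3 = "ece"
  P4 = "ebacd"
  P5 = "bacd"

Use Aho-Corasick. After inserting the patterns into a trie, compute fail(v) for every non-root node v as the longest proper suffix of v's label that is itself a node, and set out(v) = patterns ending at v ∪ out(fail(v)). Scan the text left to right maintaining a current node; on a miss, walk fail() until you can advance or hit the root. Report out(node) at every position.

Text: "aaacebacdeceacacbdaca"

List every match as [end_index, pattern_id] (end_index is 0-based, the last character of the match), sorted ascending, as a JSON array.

Build:
Trie (insert patterns):
  0='ε' goto a→5 b→9 e→1
  1='e' goto b→2 c→14
  2='eb' goto a→16 e→3
  3='ebe' goto d→4
  4='ebed' goto ·  [P0 ends]
  5='a' goto c→6
  6='ac' goto a→7
  7='aca' goto c→8
  8='acac' goto ·  [P1 ends]
  9='b' goto a→10
  10='ba' goto b→11 c→19
  11='bab' goto c→12
  12='babc' goto a→13
  13='babca' goto ·  [P2 ends]
  14='ec' goto e→15
  15='ece' goto ·  [P3 ends]
  16='eba' goto c→17
  17='ebac' goto d→18
  18='ebacd' goto ·  [P4 ends]
  19='bac' goto d→20
  20='bacd' goto ·  [P5 ends]

Failure links (BFS by depth):
  n1('e'): parent n0 fail=0; on 'e' 0 → fail=0;  out ∅∪∅=∅
  n5('a'): parent n0 fail=0; on 'a' 0 → fail=0;  out ∅∪∅=∅
  n9('b'): parent n0 fail=0; on 'b' 0 → fail=0;  out ∅∪∅=∅
  n2('eb'): parent n1 fail=0; on 'b' 0 → fail=9;  out ∅∪∅=∅
  n6('ac'): parent n5 fail=0; on 'c' 0 → fail=0;  out ∅∪∅=∅
  n10('ba'): parent n9 fail=0; on 'a' 0 → fail=5;  out ∅∪∅=∅
  n14('ec'): parent n1 fail=0; on 'c' 0 → fail=0;  out ∅∪∅=∅
  n3('ebe'): parent n2 fail=9; on 'e' 9→0 → fail=1;  out ∅∪∅=∅
  n7('aca'): parent n6 fail=0; on 'a' 0 → fail=5;  out ∅∪∅=∅
  n11('bab'): parent n10 fail=5; on 'b' 5→0 → fail=9;  out ∅∪∅=∅
  n15('ece'): parent n14 fail=0; on 'e' 0 → fail=1;  out {3}∪∅={3}
  n16('eba'): parent n2 fail=9; on 'a' 9 → fail=10;  out ∅∪∅=∅
  n19('bac'): parent n10 fail=5; on 'c' 5 → fail=6;  out ∅∪∅=∅
  n4('ebed'): parent n3 fail=1; on 'd' 1→0 → fail=0;  out {0}∪∅={0}
  n8('acac'): parent n7 fail=5; on 'c' 5 → fail=6;  out {1}∪∅={1}
  n12('babc'): parent n11 fail=9; on 'c' 9→0 → fail=0;  out ∅∪∅=∅
  n17('ebac'): parent n16 fail=10; on 'c' 10 → fail=19;  out ∅∪∅=∅
  n20('bacd'): parent n19 fail=6; on 'd' 6→0 → fail=0;  out {5}∪∅={5}
  n13('babca'): parent n12 fail=0; on 'a' 0 → fail=5;  out {2}∪∅={2}
  n18('ebacd'): parent n17 fail=19; on 'd' 19 → fail=20;  out {4}∪{5}={4,5}

Scan:
[0] read 'a'  n0⇒n5
[1] read 'a'  n5⇒n5 (via fail)
[2] read 'a'  n5⇒n5 (via fail)
[3] read 'c'  n5⇒n6
[4] read 'e'  n6⇒n1 (via fail)
[5] read 'b'  n1⇒n2
[6] read 'a'  n2⇒n16
[7] read 'c'  n16⇒n17
[8] read 'd'  n17⇒n18  → match P4@[4:8],P5@[5:8]
[9] read 'e'  n18⇒n1 (via fail)
[10] read 'c'  n1⇒n14
[11] read 'e'  n14⇒n15  → match P3@[9:11]
[12] read 'a'  n15⇒n5 (via fail)
[13] read 'c'  n5⇒n6
[14] read 'a'  n6⇒n7
[15] read 'c'  n7⇒n8  → match P1@[12:15]
[16] read 'b'  n8⇒n9 (via fail)
[17] read 'd'  n9⇒n0 (via fail)
[18] read 'a'  n0⇒n5
[19] read 'c'  n5⇒n6
[20] read 'a'  n6⇒n7

Matches: [[8,4],[8,5],[11,3],[15,1]]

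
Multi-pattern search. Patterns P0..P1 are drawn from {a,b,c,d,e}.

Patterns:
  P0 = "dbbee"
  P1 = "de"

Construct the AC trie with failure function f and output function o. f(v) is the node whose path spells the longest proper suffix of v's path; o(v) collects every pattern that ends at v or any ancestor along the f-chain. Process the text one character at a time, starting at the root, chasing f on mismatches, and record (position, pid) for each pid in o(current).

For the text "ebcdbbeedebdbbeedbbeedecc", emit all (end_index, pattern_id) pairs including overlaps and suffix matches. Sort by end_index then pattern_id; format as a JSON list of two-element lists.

Build:
Trie nodes:
  n0 'ε': d→1
  n1 'd': b→2 e→6
  n2 'db': b→3
  n3 'dbb': e→4
  n4 'dbbe': e→5
  n5 'dbbee': ·  [P0 ends]
  n6 'de': ·  [P1 ends]

Failure links (BFS by depth):
  n1('d'): parent n0 fail=0; on 'd' 0 → fail=0;  out ∅∪∅=∅
  n2('db'): parent n1 fail=0; on 'b' 0 → fail=0;  out ∅∪∅=∅
  n6('de'): parent n1 fail=0; on 'e' 0 → fail=0;  out {1}∪∅={1}
  n3('dbb'): parent n2 fail=0; on 'b' 0 → fail=0;  out ∅∪∅=∅
  n4('dbbe'): parent n3 fail=0; on 'e' 0 → fail=0;  out ∅∪∅=∅
  n5('dbbee'): parent n4 fail=0; on 'e' 0 → fail=0;  out {0}∪∅={0}

Text stream:
[0] read 'e'  n0⇒n0
[1] read 'b'  n0⇒n0
[2] read 'c'  n0⇒n0
[3] read 'd'  n0⇒n1
[4] read 'b'  n1⇒n2
[5] read 'b'  n2⇒n3
[6] read 'e'  n3⇒n4
[7] read 'e'  n4⇒n5  → match P0@[3:7]
[8] read 'd'  n5⇒n1 (via fail)
[9] read 'e'  n1⇒n6  → match P1@[8:9]
[10] read 'b'  n6⇒n0 (via fail)
[11] read 'd'  n0⇒n1
[12] read 'b'  n1⇒n2
[13] read 'b'  n2⇒n3
[14] read 'e'  n3⇒n4
[15] read 'e'  n4⇒n5  → match P0@[11:15]
[16] read 'd'  n5⇒n1 (via fail)
[17] read 'b'  n1⇒n2
[18] read 'b'  n2⇒n3
[19] read 'e'  n3⇒n4
[20] read 'e'  n4⇒n5  → match P0@[16:20]
[21] read 'd'  n5⇒n1 (via fail)
[22] read 'e'  n1⇒n6  → match P1@[21:22]
[23] read 'c'  n6⇒n0 (via fail)
[24] read 'c'  n0⇒n0

All matches (sorted): [[7,0],[9,1],[15,0],[20,0],[22,1]]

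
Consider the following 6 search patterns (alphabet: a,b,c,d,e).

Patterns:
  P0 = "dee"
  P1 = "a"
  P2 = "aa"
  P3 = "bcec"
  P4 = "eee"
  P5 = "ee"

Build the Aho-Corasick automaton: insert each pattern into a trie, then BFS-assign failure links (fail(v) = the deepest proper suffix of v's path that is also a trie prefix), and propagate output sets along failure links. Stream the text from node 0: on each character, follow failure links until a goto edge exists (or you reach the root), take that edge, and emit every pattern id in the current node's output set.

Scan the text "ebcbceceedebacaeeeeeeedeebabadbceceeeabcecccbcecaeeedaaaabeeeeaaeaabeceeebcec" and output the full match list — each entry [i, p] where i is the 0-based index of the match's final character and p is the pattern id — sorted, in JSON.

Build:
Trie nodes:
  n0 'ε': a→4 b→6 d→1 e→10
  n1 'd': e→2
  n2 'de': e→3
  n3 'dee': ·  ←P0
  n4 'a': a→5  ←P1
  n5 'aa': ·  ←P2
  n6 'b': c→7
  n7 'bc': e→8
  n8 'bce': c→9
  n9 'bcec': ·  ←P3
  n10 'e': e→11
  n11 'ee': e→12  ←P5
  n12 'eee': ·  ←P4

BFS fail/out derivation:
  n1('d'): parent n0 fail=0; on 'd' 0 → fail=0;  out ∅∪∅=∅
  n4('a'): parent n0 fail=0; on 'a' 0 → fail=0;  out {1}∪∅={1}
  n6('b'): parent n0 fail=0; on 'b' 0 → fail=0;  out ∅∪∅=∅
  n10('e'): parent n0 fail=0; on 'e' 0 → fail=0;  out ∅∪∅=∅
  n2('de'): parent n1 fail=0; on 'e' 0 → fail=10;  out ∅∪∅=∅
  n5('aa'): parent n4 fail=0; on 'a' 0 → fail=4;  out {2}∪{1}={1,2}
  n7('bc'): parent n6 fail=0; on 'c' 0 → fail=0;  out ∅∪∅=∅
  n11('ee'): parent n10 fail=0; on 'e' 0 → fail=10;  out {5}∪∅={5}
  n3('dee'): parent n2 fail=10; on 'e' 10 → fail=11;  out {0}∪{5}={0,5}
  n8('bce'): parent n7 fail=0; on 'e' 0 → fail=10;  out ∅∪∅=∅
  n12('eee'): parent n11 fail=10; on 'e' 10 → fail=11;  out {4}∪{5}={4,5}
  n9('bcec'): parent n8 fail=10; on 'c' 10→0 → fail=0;  out {3}∪∅={3}

Run:
pos 0 'e': at 10
pos 1 'b': at 6 (via fail)
pos 2 'c': at 7
pos 3 'b': at 6 (via fail)
pos 4 'c': at 7
pos 5 'e': at 8
pos 6 'c': at 9  ** P3@[3:6]
pos 7 'e': at 10 (via fail)
pos 8 'e': at 11  ** P5@[7:8]
pos 9 'd': at 1 (via fail)
pos 10 'e': at 2
pos 11 'b': at 6 (via fail)
pos 12 'a': at 4 (via fail)  ** P1@[12:12]
pos 13 'c': at 0 (via fail)
pos 14 'a': at 4  ** P1@[14:14]
pos 15 'e': at 10 (via fail)
pos 16 'e': at 11  ** P5@[15:16]
pos 17 'e': at 12  ** P4@[15:17],P5@[16:17]
pos 18 'e': at 12 (via fail)  ** P4@[16:18],P5@[17:18]
pos 19 'e': at 12 (via fail)  ** P4@[17:19],P5@[18:19]
pos 20 'e': at 12 (via fail)  ** P4@[18:20],P5@[19:20]
pos 21 'e': at 12 (via fail)  ** P4@[19:21],P5@[20:21]
pos 22 'd': at 1 (via fail)
pos 23 'e': at 2
pos 24 'e': at 3  ** P0@[22:24],P5@[23:24]
pos 25 'b': at 6 (via fail)
pos 26 'a': at 4 (via fail)  ** P1@[26:26]
pos 27 'b': at 6 (via fail)
pos 28 'a': at 4 (via fail)  ** P1@[28:28]
pos 29 'd': at 1 (via fail)
pos 30 'b': at 6 (via fail)
pos 31 'c': at 7
pos 32 'e': at 8
pos 33 'c': at 9  ** P3@[30:33]
pos 34 'e': at 10 (via fail)
pos 35 'e': at 11  ** P5@[34:35]
pos 36 'e': at 12  ** P4@[34:36],P5@[35:36]
pos 37 'a': at 4 (via fail)  ** P1@[37:37]
pos 38 'b': at 6 (via fail)
pos 39 'c': at 7
pos 40 'e': at 8
pos 41 'c': at 9  ** P3@[38:41]
pos 42 'c': at 0 (via fail)
pos 43 'c': at 0
pos 44 'b': at 6
pos 45 'c': at 7
pos 46 'e': at 8
pos 47 'c': at 9  ** P3@[44:47]
pos 48 'a': at 4 (via fail)  ** P1@[48:48]
pos 49 'e': at 10 (via fail)
pos 50 'e': at 11  ** P5@[49:50]
pos 51 'e': at 12  ** P4@[49:51],P5@[50:51]
pos 52 'd': at 1 (via fail)
pos 53 'a': at 4 (via fail)  ** P1@[53:53]
pos 54 'a': at 5  ** P1@[54:54],P2@[53:54]
pos 55 'a': at 5 (via fail)  ** P1@[55:55],P2@[54:55]
pos 56 'a': at 5 (via fail)  ** P1@[56:56],P2@[55:56]
pos 57 'b': at 6 (via fail)
pos 58 'e': at 10 (via fail)
pos 59 'e': at 11  ** P5@[58:59]
pos 60 'e': at 12  ** P4@[58:60],P5@[59:60]
pos 61 'e': at 12 (via fail)  ** P4@[59:61],P5@[60:61]
pos 62 'a': at 4 (via fail)  ** P1@[62:62]
pos 63 'a': at 5  ** P1@[63:63],P2@[62:63]
pos 64 'e': at 10 (via fail)
pos 65 'a': at 4 (via fail)  ** P1@[65:65]
pos 66 'a': at 5  ** P1@[66:66],P2@[65:66]
pos 67 'b': at 6 (via fail)
pos 68 'e': at 10 (via fail)
pos 69 'c': at 0 (via fail)
pos 70 'e': at 10
pos 71 'e': at 11  ** P5@[70:71]
pos 72 'e': at 12  ** P4@[70:72],P5@[71:72]
pos 73 'b': at 6 (via fail)
pos 74 'c': at 7
pos 75 'e': at 8
pos 76 'c': at 9  ** P3@[73:76]

All matches (sorted): [[6,3],[8,5],[12,1],[14,1],[16,5],[17,4],[17,5],[18,4],[18,5],[19,4],[19,5],[20,4],[20,5],[21,4],[21,5],[24,0],[24,5],[26,1],[28,1],[33,3],[35,5],[36,4],[36,5],[37,1],[41,3],[47,3],[48,1],[50,5],[51,4],[51,5],[53,1],[54,1],[54,2],[55,1],[55,2],[56,1],[56,2],[59,5],[60,4],[60,5],[61,4],[61,5],[62,1],[63,1],[63,2],[65,1],[66,1],[66,2],[71,5],[72,4],[72,5],[76,3]]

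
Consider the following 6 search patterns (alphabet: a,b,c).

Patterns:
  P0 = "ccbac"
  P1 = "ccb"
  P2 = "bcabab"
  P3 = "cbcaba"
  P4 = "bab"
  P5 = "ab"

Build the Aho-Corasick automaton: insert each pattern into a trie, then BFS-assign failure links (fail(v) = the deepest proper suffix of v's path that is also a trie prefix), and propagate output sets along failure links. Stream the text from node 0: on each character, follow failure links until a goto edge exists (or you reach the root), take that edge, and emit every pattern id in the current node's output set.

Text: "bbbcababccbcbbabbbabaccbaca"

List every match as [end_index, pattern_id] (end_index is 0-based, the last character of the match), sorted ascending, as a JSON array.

Construct AC machine:
Trie nodes:
  n0 'ε': a→19 b→6 c→1
  n1 'c': b→12 c→2
  n2 'cc': b→3
  n3 'ccb': a→4  ←P1
  n4 'ccba': c→5
  n5 'ccbac': ·  ←P0
  n6 'b': a→17 c→7
  n7 'bc': a→8
  n8 'bca': b→9
  n9 'bcab': a→10
  n10 'bcaba': b→11
  n11 'bcabab': ·  ←P2
  n12 'cb': c→13
  n13 'cbc': a→14
  n14 'cbca': b→15
  n15 'cbcab': a→16
  n16 'cbcaba': ·  ←P3
  n17 'ba': b→18
  n18 'bab': ·  ←P4
  n19 'a': b→20
  n20 'ab': ·  ←P5

BFS fail/out derivation:
  n1('c'): parent n0 fail=0; on 'c' 0 → fail=0;  out ∅∪∅=∅
  n6('b'): parent n0 fail=0; on 'b' 0 → fail=0;  out ∅∪∅=∅
  n19('a'): parent n0 fail=0; on 'a' 0 → fail=0;  out ∅∪∅=∅
  n2('cc'): parent n1 fail=0; on 'c' 0 → fail=1;  out ∅∪∅=∅
  n7('bc'): parent n6 fail=0; on 'c' 0 → fail=1;  out ∅∪∅=∅
  n12('cb'): parent n1 fail=0; on 'b' 0 → fail=6;  out ∅∪∅=∅
  n17('ba'): parent n6 fail=0; on 'a' 0 → fail=19;  out ∅∪∅=∅
  n20('ab'): parent n19 fail=0; on 'b' 0 → fail=6;  out {5}∪∅={5}
  n3('ccb'): parent n2 fail=1; on 'b' 1 → fail=12;  out {1}∪∅={1}
  n8('bca'): parent n7 fail=1; on 'a' 1→0 → fail=19;  out ∅∪∅=∅
  n13('cbc'): parent n12 fail=6; on 'c' 6 → fail=7;  out ∅∪∅=∅
  n18('bab'): parent n17 fail=19; on 'b' 19 → fail=20;  out {4}∪{5}={4,5}
  n4('ccba'): parent n3 fail=12; on 'a' 12→6 → fail=17;  out ∅∪∅=∅
  n9('bcab'): parent n8 fail=19; on 'b' 19 → fail=20;  out ∅∪{5}={5}
  n14('cbca'): parent n13 fail=7; on 'a' 7 → fail=8;  out ∅∪∅=∅
  n5('ccbac'): parent n4 fail=17; on 'c' 17→19→0 → fail=1;  out {0}∪∅={0}
  n10('bcaba'): parent n9 fail=20; on 'a' 20→6 → fail=17;  out ∅∪∅=∅
  n15('cbcab'): parent n14 fail=8; on 'b' 8 → fail=9;  out ∅∪{5}={5}
  n11('bcabab'): parent n10 fail=17; on 'b' 17 → fail=18;  out {2}∪{4,5}={2,4,5}
  n16('cbcaba'): parent n15 fail=9; on 'a' 9 → fail=10;  out {3}∪∅={3}

Run:
[0] read 'b'  n0⇒n6
[1] read 'b'  n6⇒n6 (via fail)
[2] read 'b'  n6⇒n6 (via fail)
[3] read 'c'  n6⇒n7
[4] read 'a'  n7⇒n8
[5] read 'b'  n8⇒n9  → match P5@[4:5]
[6] read 'a'  n9⇒n10
[7] read 'b'  n10⇒n11  → match P2@[2:7],P4@[5:7],P5@[6:7]
[8] read 'c'  n11⇒n7 (via fail)
[9] read 'c'  n7⇒n2 (via fail)
[10] read 'b'  n2⇒n3  → match P1@[8:10]
[11] read 'c'  n3⇒n13 (via fail)
[12] read 'b'  n13⇒n12 (via fail)
[13] read 'b'  n12⇒n6 (via fail)
[14] read 'a'  n6⇒n17
[15] read 'b'  n17⇒n18  → match P4@[13:15],P5@[14:15]
[16] read 'b'  n18⇒n6 (via fail)
[17] read 'b'  n6⇒n6 (via fail)
[18] read 'a'  n6⇒n17
[19] read 'b'  n17⇒n18  → match P4@[17:19],P5@[18:19]
[20] read 'a'  n18⇒n17 (via fail)
[21] read 'c'  n17⇒n1 (via fail)
[22] read 'c'  n1⇒n2
[23] read 'b'  n2⇒n3  → match P1@[21:23]
[24] read 'a'  n3⇒n4
[25] read 'c'  n4⇒n5  → match P0@[21:25]
[26] read 'a'  n5⇒n19 (via fail)

Matches: [[5,5],[7,2],[7,4],[7,5],[10,1],[15,4],[15,5],[19,4],[19,5],[23,1],[25,0]]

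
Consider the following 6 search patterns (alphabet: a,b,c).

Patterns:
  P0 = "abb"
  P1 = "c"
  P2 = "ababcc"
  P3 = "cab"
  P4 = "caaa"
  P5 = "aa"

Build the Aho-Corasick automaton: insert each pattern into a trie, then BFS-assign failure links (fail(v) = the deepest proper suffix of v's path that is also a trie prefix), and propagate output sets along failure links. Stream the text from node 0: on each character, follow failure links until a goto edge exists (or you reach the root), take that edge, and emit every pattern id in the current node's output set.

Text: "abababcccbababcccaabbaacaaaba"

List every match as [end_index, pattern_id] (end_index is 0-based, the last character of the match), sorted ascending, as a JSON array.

Build automaton:
Trie (insert patterns):
  0='ε' goto a→1 c→4
  1='a' goto a→13 b→2
  2='ab' goto a→5 b→3
  3='abb' goto ·  [P0 ends]
  4='c' goto a→9  [P1 ends]
  5='aba' goto b→6
  6='abab' goto c→7
  7='ababc' goto c→8
  8='ababcc' goto ·  [P2 ends]
  9='ca' goto a→11 b→10
  10='cab' goto ·  [P3 ends]
  11='caa' goto a→12
  12='caaa' goto ·  [P4 ends]
  13='aa' goto ·  [P5 ends]

Failure links (BFS by depth):
  n1('a'): parent n0 fail=0; on 'a' 0 → fail=0;  out ∅∪∅=∅
  n4('c'): parent n0 fail=0; on 'c' 0 → fail=0;  out {1}∪∅={1}
  n2('ab'): parent n1 fail=0; on 'b' 0 → fail=0;  out ∅∪∅=∅
  n9('ca'): parent n4 fail=0; on 'a' 0 → fail=1;  out ∅∪∅=∅
  n13('aa'): parent n1 fail=0; on 'a' 0 → fail=1;  out {5}∪∅={5}
  n3('abb'): parent n2 fail=0; on 'b' 0 → fail=0;  out {0}∪∅={0}
  n5('aba'): parent n2 fail=0; on 'a' 0 → fail=1;  out ∅∪∅=∅
  n10('cab'): parent n9 fail=1; on 'b' 1 → fail=2;  out {3}∪∅={3}
  n11('caa'): parent n9 fail=1; on 'a' 1 → fail=13;  out ∅∪{5}={5}
  n6('abab'): parent n5 fail=1; on 'b' 1 → fail=2;  out ∅∪∅=∅
  n12('caaa'): parent n11 fail=13; on 'a' 13→1 → fail=13;  out {4}∪{5}={4,5}
  n7('ababc'): parent n6 fail=2; on 'c' 2→0 → fail=4;  out ∅∪{1}={1}
  n8('ababcc'): parent n7 fail=4; on 'c' 4→0 → fail=4;  out {2}∪{1}={1,2}

Text stream:
pos 0 'a': at 1
pos 1 'b': at 2
pos 2 'a': at 5
pos 3 'b': at 6
pos 4 'a': at 5 (via fail)
pos 5 'b': at 6
pos 6 'c': at 7  ** P1@[6:6]
pos 7 'c': at 8  ** P1@[7:7],P2@[2:7]
pos 8 'c': at 4 (via fail)  ** P1@[8:8]
pos 9 'b': at 0 (via fail)
pos 10 'a': at 1
pos 11 'b': at 2
pos 12 'a': at 5
pos 13 'b': at 6
pos 14 'c': at 7  ** P1@[14:14]
pos 15 'c': at 8  ** P1@[15:15],P2@[10:15]
pos 16 'c': at 4 (via fail)  ** P1@[16:16]
pos 17 'a': at 9
pos 18 'a': at 11  ** P5@[17:18]
pos 19 'b': at 2 (via fail)
pos 20 'b': at 3  ** P0@[18:20]
pos 21 'a': at 1 (via fail)
pos 22 'a': at 13  ** P5@[21:22]
pos 23 'c': at 4 (via fail)  ** P1@[23:23]
pos 24 'a': at 9
pos 25 'a': at 11  ** P5@[24:25]
pos 26 'a': at 12  ** P4@[23:26],P5@[25:26]
pos 27 'b': at 2 (via fail)
pos 28 'a': at 5

All matches (sorted): [[6,1],[7,1],[7,2],[8,1],[14,1],[15,1],[15,2],[16,1],[18,5],[20,0],[22,5],[23,1],[25,5],[26,4],[26,5]]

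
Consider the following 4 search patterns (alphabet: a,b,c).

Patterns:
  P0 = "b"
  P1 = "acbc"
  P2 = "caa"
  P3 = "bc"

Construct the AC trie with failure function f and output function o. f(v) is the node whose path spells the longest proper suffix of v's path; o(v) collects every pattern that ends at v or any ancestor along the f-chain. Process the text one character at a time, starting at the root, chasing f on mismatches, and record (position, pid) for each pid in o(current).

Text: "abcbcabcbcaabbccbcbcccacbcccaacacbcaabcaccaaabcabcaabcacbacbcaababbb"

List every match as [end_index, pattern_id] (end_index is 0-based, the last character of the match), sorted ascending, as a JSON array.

Build automaton:
Trie nodes:
  n0 'ε': a→2 b→1 c→6
  n1 'b': c→9  ←P0
  n2 'a': c→3
  n3 'ac': b→4
  n4 'acb': c→5
  n5 'acbc': ·  ←P1
  n6 'c': a→7
  n7 'ca': a→8
  n8 'caa': ·  ←P2
  n9 'bc': ·  ←P3

BFS fail/out derivation:
  fail(1) 'b': from fail(0)=0 chase 'b': 0 ⇒ 0;  out={0}∪out(0)={0}
  fail(2) 'a': from fail(0)=0 chase 'a': 0 ⇒ 0;  out=∅∪out(0)=∅
  fail(6) 'c': from fail(0)=0 chase 'c': 0 ⇒ 0;  out=∅∪out(0)=∅
  fail(3) 'ac': from fail(2)=0 chase 'c': 0 ⇒ 6;  out=∅∪out(6)=∅
  fail(7) 'ca': from fail(6)=0 chase 'a': 0 ⇒ 2;  out=∅∪out(2)=∅
  fail(9) 'bc': from fail(1)=0 chase 'c': 0 ⇒ 6;  out={3}∪out(6)={3}
  fail(4) 'acb': from fail(3)=6 chase 'b': 6→0 ⇒ 1;  out=∅∪out(1)={0}
  fail(8) 'caa': from fail(7)=2 chase 'a': 2→0 ⇒ 2;  out={2}∪out(2)={2}
  fail(5) 'acbc': from fail(4)=1 chase 'c': 1 ⇒ 9;  out={1}∪out(9)={1,3}

Run:
[0] read 'a'  n0⇒n2
[1] read 'b'  n2⇒n1 ·f  → match P0@[1:1]
[2] read 'c'  n1⇒n9  → match P3@[1:2]
[3] read 'b'  n9⇒n1 ·f  → match P0@[3:3]
[4] read 'c'  n1⇒n9  → match P3@[3:4]
[5] read 'a'  n9⇒n7 ·f
[6] read 'b'  n7⇒n1 ·f  → match P0@[6:6]
[7] read 'c'  n1⇒n9  → match P3@[6:7]
[8] read 'b'  n9⇒n1 ·f  → match P0@[8:8]
[9] read 'c'  n1⇒n9  → match P3@[8:9]
[10] read 'a'  n9⇒n7 ·f
[11] read 'a'  n7⇒n8  → match P2@[9:11]
[12] read 'b'  n8⇒n1 ·f  → match P0@[12:12]
[13] read 'b'  n1⇒n1 ·f  → match P0@[13:13]
[14] read 'c'  n1⇒n9  → match P3@[13:14]
[15] read 'c'  n9⇒n6 ·f
[16] read 'b'  n6⇒n1 ·f  → match P0@[16:16]
[17] read 'c'  n1⇒n9  → match P3@[16:17]
[18] read 'b'  n9⇒n1 ·f  → match P0@[18:18]
[19] read 'c'  n1⇒n9  → match P3@[18:19]
[20] read 'c'  n9⇒n6 ·f
[21] read 'c'  n6⇒n6 ·f
[22] read 'a'  n6⇒n7
[23] read 'c'  n7⇒n3 ·f
[24] read 'b'  n3⇒n4  → match P0@[24:24]
[25] read 'c'  n4⇒n5  → match P1@[22:25],P3@[24:25]
[26] read 'c'  n5⇒n6 ·f
[27] read 'c'  n6⇒n6 ·f
[28] read 'a'  n6⇒n7
[29] read 'a'  n7⇒n8  → match P2@[27:29]
[30] read 'c'  n8⇒n3 ·f
[31] read 'a'  n3⇒n7 ·f
[32] read 'c'  n7⇒n3 ·f
[33] read 'b'  n3⇒n4  → match P0@[33:33]
[34] read 'c'  n4⇒n5  → match P1@[31:34],P3@[33:34]
[35] read 'a'  n5⇒n7 ·f
[36] read 'a'  n7⇒n8  → match P2@[34:36]
[37] read 'b'  n8⇒n1 ·f  → match P0@[37:37]
[38] read 'c'  n1⇒n9  → match P3@[37:38]
[39] read 'a'  n9⇒n7 ·f
[40] read 'c'  n7⇒n3 ·f
[41] read 'c'  n3⇒n6 ·f
[42] read 'a'  n6⇒n7
[43] read 'a'  n7⇒n8  → match P2@[41:43]
[44] read 'a'  n8⇒n2 ·f
[45] read 'b'  n2⇒n1 ·f  → match P0@[45:45]
[46] read 'c'  n1⇒n9  → match P3@[45:46]
[47] read 'a'  n9⇒n7 ·f
[48] read 'b'  n7⇒n1 ·f  → match P0@[48:48]
[49] read 'c'  n1⇒n9  → match P3@[48:49]
[50] read 'a'  n9⇒n7 ·f
[51] read 'a'  n7⇒n8  → match P2@[49:51]
[52] read 'b'  n8⇒n1 ·f  → match P0@[52:52]
[53] read 'c'  n1⇒n9  → match P3@[52:53]
[54] read 'a'  n9⇒n7 ·f
[55] read 'c'  n7⇒n3 ·f
[56] read 'b'  n3⇒n4  → match P0@[56:56]
[57] read 'a'  n4⇒n2 ·f
[58] read 'c'  n2⇒n3
[59] read 'b'  n3⇒n4  → match P0@[59:59]
[60] read 'c'  n4⇒n5  → match P1@[57:60],P3@[59:60]
[61] read 'a'  n5⇒n7 ·f
[62] read 'a'  n7⇒n8  → match P2@[60:62]
[63] read 'b'  n8⇒n1 ·f  → match P0@[63:63]
[64] read 'a'  n1⇒n2 ·f
[65] read 'b'  n2⇒n1 ·f  → match P0@[65:65]
[66] read 'b'  n1⇒n1 ·f  → match P0@[66:66]
[67] read 'b'  n1⇒n1 ·f  → match P0@[67:67]

Matches: [[1,0],[2,3],[3,0],[4,3],[6,0],[7,3],[8,0],[9,3],[11,2],[12,0],[13,0],[14,3],[16,0],[17,3],[18,0],[19,3],[24,0],[25,1],[25,3],[29,2],[33,0],[34,1],[34,3],[36,2],[37,0],[38,3],[43,2],[45,0],[46,3],[48,0],[49,3],[51,2],[52,0],[53,3],[56,0],[59,0],[60,1],[60,3],[62,2],[63,0],[65,0],[66,0],[67,0]]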